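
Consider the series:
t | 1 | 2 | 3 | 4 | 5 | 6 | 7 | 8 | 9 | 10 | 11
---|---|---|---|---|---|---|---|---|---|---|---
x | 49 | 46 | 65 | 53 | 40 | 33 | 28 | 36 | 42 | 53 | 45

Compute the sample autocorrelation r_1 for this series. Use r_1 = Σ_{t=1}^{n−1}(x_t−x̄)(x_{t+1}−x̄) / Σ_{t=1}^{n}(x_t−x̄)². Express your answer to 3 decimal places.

0.513

Mean x̄ = (49 + 46 + 65 + 53 + 40 + 33 + 28 + 36 + 42 + 53 + 45)/11 = 44.5455
Numerator Σ_{t=1}^{10}(x_t−x̄)(x_{t+1}−x̄) = 559.7025
Denominator Σ(x_t−x̄)² = 1090.7273
r_1 = 559.7025 / 1090.7273 = 0.513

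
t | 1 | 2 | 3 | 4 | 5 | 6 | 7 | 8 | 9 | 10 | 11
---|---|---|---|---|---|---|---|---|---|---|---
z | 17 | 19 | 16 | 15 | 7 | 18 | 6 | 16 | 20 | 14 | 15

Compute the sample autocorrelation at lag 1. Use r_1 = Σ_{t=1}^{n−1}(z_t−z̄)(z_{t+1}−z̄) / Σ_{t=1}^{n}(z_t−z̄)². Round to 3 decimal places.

Mean z̄ = (17 + 19 + 16 + 15 + 7 + 18 + 6 + 16 + 20 + 14 + 15)/11 = 14.8182
Numerator Σ_{t=1}^{10}(z_t−z̄)(z_{t+1}−z̄) = -48.7603
Denominator Σ(z_t−z̄)² = 201.6364
r_1 = -48.7603 / 201.6364 = -0.242

-0.242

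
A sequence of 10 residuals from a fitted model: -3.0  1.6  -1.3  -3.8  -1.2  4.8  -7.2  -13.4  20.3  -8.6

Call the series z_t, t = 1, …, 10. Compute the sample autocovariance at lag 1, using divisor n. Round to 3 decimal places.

-38.945

Mean z̄ = (-3.0 + 1.6 − 1.3 − 3.8 − 1.2 + 4.8 − 7.2 − 13.4 + 20.3 − 8.6)/10 = -1.1800
Σ_{t=1}^{9}(z_t−z̄)(z_{t+1}−z̄) = -389.4484
γ_1 = -389.4484 / 10 = -38.945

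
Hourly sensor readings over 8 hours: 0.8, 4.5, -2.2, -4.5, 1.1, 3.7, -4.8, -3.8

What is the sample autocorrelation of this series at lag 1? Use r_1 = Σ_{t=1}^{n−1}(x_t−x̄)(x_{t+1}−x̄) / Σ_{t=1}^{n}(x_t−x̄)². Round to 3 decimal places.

0.014

Mean x̄ = (0.8 + 4.5 − 2.2 − 4.5 + 1.1 + 3.7 − 4.8 − 3.8)/8 = -0.6500
Σ(x_t−x̄)(x_{t+1}−x̄) = (7.4675) + (-7.9825) + (5.9675) + (-6.7375) + (7.6125) + (-18.0525) + (13.0725) = 1.3475
Denominator Σ(x_t−x̄)² = 94.9800
r_1 = 1.3475 / 94.9800 = 0.014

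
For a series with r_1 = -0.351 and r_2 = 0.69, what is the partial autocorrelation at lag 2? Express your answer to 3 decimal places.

0.646

φ_{22} = (r_2 − r_1²) / (1 − r_1²)
r_1² = (-0.351)² = 0.123201
Numerator = 0.69 − 0.1232 = 0.5668; denominator = 1 − 0.1232 = 0.8768
φ_{22} = 0.5668 / 0.8768 = 0.646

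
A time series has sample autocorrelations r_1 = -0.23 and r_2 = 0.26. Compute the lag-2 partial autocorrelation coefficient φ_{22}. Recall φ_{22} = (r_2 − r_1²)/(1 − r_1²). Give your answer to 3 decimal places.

0.219

φ_{22} = (r_2 − r_1²) / (1 − r_1²)
r_1² = (-0.23)² = 0.0529
Numerator = 0.26 − 0.0529 = 0.2071; denominator = 1 − 0.0529 = 0.9471
φ_{22} = 0.2071 / 0.9471 = 0.219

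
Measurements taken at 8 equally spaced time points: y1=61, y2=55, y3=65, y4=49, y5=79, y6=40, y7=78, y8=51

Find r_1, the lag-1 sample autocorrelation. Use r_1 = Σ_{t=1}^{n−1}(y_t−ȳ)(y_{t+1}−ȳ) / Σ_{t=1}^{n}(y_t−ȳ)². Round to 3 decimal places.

Mean ȳ = (61 + 55 + 65 + 49 + 79 + 40 + 78 + 51)/8 = 59.7500
Numerator Σ_{t=1}^{7}(y_t−ȳ)(y_{t+1}−ȳ) = -1194.5625
Denominator Σ(y_t−ȳ)² = 1337.5000
r_1 = -1194.5625 / 1337.5000 = -0.893

-0.893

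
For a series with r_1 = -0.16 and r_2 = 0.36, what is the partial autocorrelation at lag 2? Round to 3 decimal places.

0.343

φ_{22} = (r_2 − r_1²) / (1 − r_1²)
r_1² = (-0.16)² = 0.0256
Numerator = 0.36 − 0.0256 = 0.3344; denominator = 1 − 0.0256 = 0.9744
φ_{22} = 0.3344 / 0.9744 = 0.343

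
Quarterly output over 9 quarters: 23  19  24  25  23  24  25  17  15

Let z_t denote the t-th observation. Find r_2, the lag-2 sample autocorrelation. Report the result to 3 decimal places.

Mean z̄ = (23 + 19 + 24 + 25 + 23 + 24 + 25 + 17 + 15)/9 = 21.6667
Σ(z_t−z̄)(z_{t+2}−z̄) = (3.1111) + (-8.8889) + (3.1111) + (7.7778) + (4.4444) + (-10.8889) + (-22.2222) = -23.5556
Denominator Σ(z_t−z̄)² = 110.0000
r_2 = -23.5556 / 110.0000 = -0.214

-0.214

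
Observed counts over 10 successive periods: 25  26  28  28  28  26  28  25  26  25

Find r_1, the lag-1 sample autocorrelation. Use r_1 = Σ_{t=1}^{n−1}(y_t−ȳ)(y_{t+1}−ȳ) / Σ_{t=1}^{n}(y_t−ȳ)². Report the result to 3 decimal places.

0.136

Mean ȳ = (25 + 26 + 28 + 28 + 28 + 26 + 28 + 25 + 26 + 25)/10 = 26.5000
Numerator Σ_{t=1}^{9}(y_t−ȳ)(y_{t+1}−ȳ) = 2.2500
Denominator Σ(y_t−ȳ)² = 16.5000
r_1 = 2.2500 / 16.5000 = 0.136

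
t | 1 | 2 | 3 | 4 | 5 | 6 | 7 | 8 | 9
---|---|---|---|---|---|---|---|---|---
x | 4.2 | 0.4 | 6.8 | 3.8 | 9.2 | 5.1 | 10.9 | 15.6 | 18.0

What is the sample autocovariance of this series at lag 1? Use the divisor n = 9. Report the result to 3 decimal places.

13.893

Mean x̄ = (4.2 + 0.4 + 6.8 + 3.8 + 9.2 + 5.1 + 10.9 + 15.6 + 18.0)/9 = 8.2222
Σ_{t=1}^{8}(x_t−x̄)(x_{t+1}−x̄) = 125.0340
γ_1 = 125.0340 / 9 = 13.893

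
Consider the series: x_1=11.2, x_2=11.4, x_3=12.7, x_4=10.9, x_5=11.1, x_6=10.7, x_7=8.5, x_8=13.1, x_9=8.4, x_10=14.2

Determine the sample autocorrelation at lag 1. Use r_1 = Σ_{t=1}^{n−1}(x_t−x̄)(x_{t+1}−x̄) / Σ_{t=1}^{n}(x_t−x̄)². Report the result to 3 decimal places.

Mean x̄ = (11.2 + 11.4 + 12.7 + 10.9 + 11.1 + 10.7 + 8.5 + 13.1 + 8.4 + 14.2)/10 = 11.2200
Numerator Σ_{t=1}^{9}(x_t−x̄)(x_{t+1}−x̄) = -17.5144
Denominator Σ(x_t−x̄)² = 30.3760
r_1 = -17.5144 / 30.3760 = -0.577

-0.577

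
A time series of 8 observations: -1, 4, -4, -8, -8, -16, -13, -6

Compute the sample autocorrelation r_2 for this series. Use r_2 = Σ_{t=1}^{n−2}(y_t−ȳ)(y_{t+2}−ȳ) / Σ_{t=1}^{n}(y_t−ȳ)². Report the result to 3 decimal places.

0.048

Mean ȳ = (-1 + 4 − 4 − 8 − 8 − 16 − 13 − 6)/8 = -6.5000
Deviations from mean: 5.5000, 10.5000, 2.5000, -1.5000, -1.5000, -9.5000, -6.5000, 0.5000
Σ(y_t−ȳ)(y_{t+2}−ȳ) = (13.7500) + (-15.7500) + (-3.7500) + (14.2500) + (9.7500) + (-4.7500) = 13.5000
Denominator Σ(y_t−ȳ)² = 284.0000
r_2 = 13.5000 / 284.0000 = 0.048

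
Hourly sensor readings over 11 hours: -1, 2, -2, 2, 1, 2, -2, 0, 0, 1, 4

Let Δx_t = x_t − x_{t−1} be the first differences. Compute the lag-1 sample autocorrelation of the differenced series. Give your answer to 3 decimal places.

-0.592

First differences Δx: 3, -4, 4, -1, 1, -4, 2, 0, 1, 3
Mean of differences = 0.5000
Numerator Σ(Δx_t−Δx̄)(Δx_{t+1}−Δx̄) = -41.7500
Denominator Σ(Δx_t−Δx̄)² = 70.5000
r_1(Δx) = -41.7500 / 70.5000 = -0.592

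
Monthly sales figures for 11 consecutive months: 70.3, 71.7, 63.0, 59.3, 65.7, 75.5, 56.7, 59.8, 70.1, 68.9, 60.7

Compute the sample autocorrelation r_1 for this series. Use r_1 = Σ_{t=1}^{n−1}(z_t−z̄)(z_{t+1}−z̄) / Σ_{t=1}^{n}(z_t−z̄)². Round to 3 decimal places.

-0.092

Mean z̄ = (70.3 + 71.7 + 63.0 + 59.3 + 65.7 + 75.5 + 56.7 + 59.8 + 70.1 + 68.9 + 60.7)/11 = 65.6091
Numerator Σ_{t=1}^{10}(z_t−z̄)(z_{t+1}−z̄) = -34.3628
Denominator Σ(z_t−z̄)² = 371.7691
r_1 = -34.3628 / 371.7691 = -0.092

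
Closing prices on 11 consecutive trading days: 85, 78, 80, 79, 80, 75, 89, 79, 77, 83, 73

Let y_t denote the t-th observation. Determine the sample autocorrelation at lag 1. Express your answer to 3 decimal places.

-0.447

Mean ȳ = (85 + 78 + 80 + 79 + 80 + 75 + 89 + 79 + 77 + 83 + 73)/11 = 79.8182
Numerator Σ_{t=1}^{10}(y_t−ȳ)(y_{t+1}−ȳ) = -91.0331
Denominator Σ(y_t−ȳ)² = 203.6364
r_1 = -91.0331 / 203.6364 = -0.447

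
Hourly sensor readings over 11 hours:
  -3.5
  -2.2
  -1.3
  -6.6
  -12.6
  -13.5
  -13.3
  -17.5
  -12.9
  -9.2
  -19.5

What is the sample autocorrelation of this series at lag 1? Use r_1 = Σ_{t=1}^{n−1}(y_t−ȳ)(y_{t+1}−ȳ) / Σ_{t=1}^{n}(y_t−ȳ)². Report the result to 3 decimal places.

Mean ȳ = (-3.5 − 2.2 − 1.3 − 6.6 − 12.6 − 13.5 − 13.3 − 17.5 − 12.9 − 9.2 − 19.5)/11 = -10.1909
Numerator Σ_{t=1}^{10}(y_t−ȳ)(y_{t+1}−ȳ) = 196.6654
Denominator Σ(y_t−ȳ)² = 375.3891
r_1 = 196.6654 / 375.3891 = 0.524

0.524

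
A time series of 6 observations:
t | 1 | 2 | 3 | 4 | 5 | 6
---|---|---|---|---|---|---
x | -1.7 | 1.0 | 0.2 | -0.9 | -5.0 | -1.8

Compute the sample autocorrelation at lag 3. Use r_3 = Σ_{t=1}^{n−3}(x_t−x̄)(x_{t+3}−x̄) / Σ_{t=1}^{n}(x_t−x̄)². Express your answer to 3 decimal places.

Mean x̄ = (-1.7 + 1.0 + 0.2 − 0.9 − 5.0 − 1.8)/6 = -1.3667
Deviations from mean: -0.3333, 2.3667, 1.5667, 0.4667, -3.6333, -0.4333
Numerator Σ_{t=1}^{3}(x_t−x̄)(x_{t+3}−x̄) = -9.4333
Denominator Σ(x_t−x̄)² = 21.7733
r_3 = -9.4333 / 21.7733 = -0.433

-0.433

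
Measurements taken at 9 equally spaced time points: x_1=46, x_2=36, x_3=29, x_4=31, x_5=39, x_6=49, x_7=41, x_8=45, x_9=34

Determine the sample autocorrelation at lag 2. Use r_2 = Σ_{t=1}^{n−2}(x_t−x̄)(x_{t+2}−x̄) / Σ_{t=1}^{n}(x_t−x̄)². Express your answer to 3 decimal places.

Mean x̄ = (46 + 36 + 29 + 31 + 39 + 49 + 41 + 45 + 34)/9 = 38.8889
Σ(x_t−x̄)(x_{t+2}−x̄) = (-70.3210) + (22.7901) + (-1.0988) + (-79.7654) + (0.2346) + (61.7901) + (-10.3210) = -76.6914
Denominator Σ(x_t−x̄)² = 386.8889
r_2 = -76.6914 / 386.8889 = -0.198

-0.198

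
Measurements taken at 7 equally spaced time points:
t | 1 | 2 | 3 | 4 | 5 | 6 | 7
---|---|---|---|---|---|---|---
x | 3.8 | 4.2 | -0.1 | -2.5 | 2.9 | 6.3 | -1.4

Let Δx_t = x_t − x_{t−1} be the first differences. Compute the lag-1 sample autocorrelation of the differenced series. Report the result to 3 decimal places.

-0.093

First differences Δx: 0.4, -4.3, -2.4, 5.4, 3.4, -7.7
Mean of differences = -0.8667
Numerator Σ(Δx_t−Δx̄)(Δx_{t+1}−Δx̄) = -11.1111
Denominator Σ(Δx_t−Δx̄)² = 119.9133
r_1(Δx) = -11.1111 / 119.9133 = -0.093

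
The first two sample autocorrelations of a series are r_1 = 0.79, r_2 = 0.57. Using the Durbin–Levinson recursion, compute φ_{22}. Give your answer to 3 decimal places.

-0.144

φ_{22} = (r_2 − r_1²) / (1 − r_1²)
r_1² = (0.79)² = 0.6241
Numerator = 0.57 − 0.6241 = -0.0541; denominator = 1 − 0.6241 = 0.3759
φ_{22} = -0.0541 / 0.3759 = -0.144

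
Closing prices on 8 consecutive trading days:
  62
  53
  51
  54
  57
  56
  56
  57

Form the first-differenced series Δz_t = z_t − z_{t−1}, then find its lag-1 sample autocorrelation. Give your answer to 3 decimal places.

First differences Δz: -9, -2, 3, 3, -1, 0, 1
Mean of differences = -0.7143
Numerator Σ(Δz_t−Δz̄)(Δz_{t+1}−Δz̄) = 19.6327
Denominator Σ(Δz_t−Δz̄)² = 101.4286
r_1(Δz) = 19.6327 / 101.4286 = 0.194

0.194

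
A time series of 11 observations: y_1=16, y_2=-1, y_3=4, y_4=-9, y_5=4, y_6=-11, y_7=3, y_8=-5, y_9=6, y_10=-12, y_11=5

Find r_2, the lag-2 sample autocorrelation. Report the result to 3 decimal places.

Mean ȳ = (16 − 1 + 4 − 9 + 4 − 11 + 3 − 5 + 6 − 12 + 5)/11 = 0.0000
Numerator Σ_{t=1}^{9}(y_t−ȳ)(y_{t+2}−ȳ) = 363.0000
Denominator Σ(y_t−ȳ)² = 730.0000
r_2 = 363.0000 / 730.0000 = 0.497

0.497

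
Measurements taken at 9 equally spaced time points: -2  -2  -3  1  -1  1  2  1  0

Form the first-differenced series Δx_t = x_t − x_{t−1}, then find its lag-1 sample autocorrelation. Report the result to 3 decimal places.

First differences Δx: 0, -1, 4, -2, 2, 1, -1, -1
Mean of differences = 0.2500
Numerator Σ(Δx_t−Δx̄)(Δx_{t+1}−Δx̄) = -14.8125
Denominator Σ(Δx_t−Δx̄)² = 27.5000
r_1(Δx) = -14.8125 / 27.5000 = -0.539

-0.539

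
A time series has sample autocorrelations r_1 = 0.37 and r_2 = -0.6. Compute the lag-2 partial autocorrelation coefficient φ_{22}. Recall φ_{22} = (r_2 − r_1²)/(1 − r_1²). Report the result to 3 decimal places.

-0.854

φ_{22} = (r_2 − r_1²) / (1 − r_1²)
r_1² = (0.37)² = 0.1369
Numerator = -0.6 − 0.1369 = -0.7369; denominator = 1 − 0.1369 = 0.8631
φ_{22} = -0.7369 / 0.8631 = -0.854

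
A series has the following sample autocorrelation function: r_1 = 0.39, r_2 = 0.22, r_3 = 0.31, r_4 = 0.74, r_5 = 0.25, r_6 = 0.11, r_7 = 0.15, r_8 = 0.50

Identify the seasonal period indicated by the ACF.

4

The largest autocorrelation is r_4 = 0.74, with a weaker echo at lag 8 (0.50); the remaining lags stay at or below 0.39. The elevated value at lag 1 (0.39), dropping to 0.22 at lag 2, reflects decaying short-term dependence rather than seasonality.
The dominant spike at lag 4 indicates a seasonal period of 4.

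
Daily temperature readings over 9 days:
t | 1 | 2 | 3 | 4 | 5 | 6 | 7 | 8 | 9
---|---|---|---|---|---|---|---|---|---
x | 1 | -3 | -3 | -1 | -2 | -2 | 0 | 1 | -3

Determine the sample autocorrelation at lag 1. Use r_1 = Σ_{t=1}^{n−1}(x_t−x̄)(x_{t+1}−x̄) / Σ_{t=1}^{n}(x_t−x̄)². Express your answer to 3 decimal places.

-0.141

Mean x̄ = (1 − 3 − 3 − 1 − 2 − 2 + 0 + 1 − 3)/9 = -1.3333
Numerator Σ_{t=1}^{8}(x_t−x̄)(x_{t+1}−x̄) = -3.1111
Denominator Σ(x_t−x̄)² = 22.0000
r_1 = -3.1111 / 22.0000 = -0.141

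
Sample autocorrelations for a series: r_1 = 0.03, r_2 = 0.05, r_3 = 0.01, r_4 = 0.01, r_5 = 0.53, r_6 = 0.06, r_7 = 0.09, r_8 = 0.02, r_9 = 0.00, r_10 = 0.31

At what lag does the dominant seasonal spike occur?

5

The largest autocorrelation is r_5 = 0.53, with a weaker echo at lag 10 (0.31); the remaining lags stay at or below 0.09.
The dominant spike at lag 5 indicates a seasonal period of 5.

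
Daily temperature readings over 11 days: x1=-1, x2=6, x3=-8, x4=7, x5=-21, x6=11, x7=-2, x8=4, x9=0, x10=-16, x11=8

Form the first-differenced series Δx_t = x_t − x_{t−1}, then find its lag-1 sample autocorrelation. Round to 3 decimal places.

First differences Δx: 7, -14, 15, -28, 32, -13, 6, -4, -16, 24
Mean of differences = 0.9000
Numerator Σ(Δx_t−Δx̄)(Δx_{t+1}−Δx̄) = -2443.0100
Denominator Σ(Δx_t−Δx̄)² = 3322.9000
r_1(Δx) = -2443.0100 / 3322.9000 = -0.735

-0.735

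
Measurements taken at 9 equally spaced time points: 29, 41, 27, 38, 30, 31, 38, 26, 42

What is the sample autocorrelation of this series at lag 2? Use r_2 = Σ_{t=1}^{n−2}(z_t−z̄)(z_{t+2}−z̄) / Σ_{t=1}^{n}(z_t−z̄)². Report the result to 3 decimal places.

Mean z̄ = (29 + 41 + 27 + 38 + 30 + 31 + 38 + 26 + 42)/9 = 33.5556
Numerator Σ_{t=1}^{7}(z_t−z̄)(z_{t+2}−z̄) = 115.9383
Denominator Σ(z_t−z̄)² = 306.2222
r_2 = 115.9383 / 306.2222 = 0.379

0.379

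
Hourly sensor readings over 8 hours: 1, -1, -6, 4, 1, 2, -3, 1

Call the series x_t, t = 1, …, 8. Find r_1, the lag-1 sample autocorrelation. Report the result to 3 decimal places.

Mean x̄ = (1 − 1 − 6 + 4 + 1 + 2 − 3 + 1)/8 = -0.1250
Numerator Σ_{t=1}^{7}(x_t−x̄)(x_{t+1}−x̄) = -22.3906
Denominator Σ(x_t−x̄)² = 68.8750
r_1 = -22.3906 / 68.8750 = -0.325

-0.325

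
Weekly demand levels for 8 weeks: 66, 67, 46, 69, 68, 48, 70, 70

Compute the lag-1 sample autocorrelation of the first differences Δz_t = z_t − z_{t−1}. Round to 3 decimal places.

-0.512

First differences Δz: 1, -21, 23, -1, -20, 22, 0
Mean of differences = 0.5714
Numerator Σ(Δz_t−Δz̄)(Δz_{t+1}−Δz̄) = -949.0408
Denominator Σ(Δz_t−Δz̄)² = 1853.7143
r_1(Δz) = -949.0408 / 1853.7143 = -0.512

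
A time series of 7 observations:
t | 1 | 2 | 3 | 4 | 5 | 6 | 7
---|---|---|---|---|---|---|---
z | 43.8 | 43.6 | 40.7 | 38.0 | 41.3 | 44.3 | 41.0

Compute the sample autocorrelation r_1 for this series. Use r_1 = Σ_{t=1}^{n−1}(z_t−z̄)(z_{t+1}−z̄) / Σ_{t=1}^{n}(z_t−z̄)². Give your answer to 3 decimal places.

Mean z̄ = (43.8 + 43.6 + 40.7 + 38.0 + 41.3 + 44.3 + 41.0)/7 = 41.8143
Numerator Σ_{t=1}^{6}(z_t−z̄)(z_{t+1}−z̄) = 4.4655
Denominator Σ(z_t−z̄)² = 30.0286
r_1 = 4.4655 / 30.0286 = 0.149

0.149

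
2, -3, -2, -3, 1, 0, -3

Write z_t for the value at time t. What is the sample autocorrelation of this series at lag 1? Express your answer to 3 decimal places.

-0.235

Mean z̄ = (2 − 3 − 2 − 3 + 1 + 0 − 3)/7 = -1.1429
Deviations from mean: 3.1429, -1.8571, -0.8571, -1.8571, 2.1429, 1.1429, -1.8571
Σ(z_t−z̄)(z_{t+1}−z̄) = (-5.8367) + (1.5918) + (1.5918) + (-3.9796) + (2.4490) + (-2.1224) = -6.3061
Denominator Σ(z_t−z̄)² = 26.8571
r_1 = -6.3061 / 26.8571 = -0.235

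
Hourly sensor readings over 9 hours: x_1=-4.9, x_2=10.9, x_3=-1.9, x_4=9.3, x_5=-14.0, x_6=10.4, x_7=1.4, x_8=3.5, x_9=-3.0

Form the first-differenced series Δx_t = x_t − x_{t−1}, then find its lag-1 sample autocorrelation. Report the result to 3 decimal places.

First differences Δx: 15.8, -12.8, 11.2, -23.3, 24.4, -9.0, 2.1, -6.5
Mean of differences = 0.2375
Numerator Σ(Δx_t−Δx̄)(Δx_{t+1}−Δx̄) = -1425.5289
Denominator Σ(Δx_t−Δx̄)² = 1804.3788
r_1(Δx) = -1425.5289 / 1804.3788 = -0.790

-0.790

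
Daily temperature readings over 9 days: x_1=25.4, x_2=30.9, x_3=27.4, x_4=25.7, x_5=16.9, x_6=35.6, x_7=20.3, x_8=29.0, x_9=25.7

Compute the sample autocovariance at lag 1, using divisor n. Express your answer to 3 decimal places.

Mean x̄ = (25.4 + 30.9 + 27.4 + 25.7 + 16.9 + 35.6 + 20.3 + 29.0 + 25.7)/9 = 26.3222
Σ_{t=1}^{8}(x_t−x̄)(x_{t+1}−x̄) = -155.1783
γ_1 = -155.1783 / 9 = -17.242

-17.242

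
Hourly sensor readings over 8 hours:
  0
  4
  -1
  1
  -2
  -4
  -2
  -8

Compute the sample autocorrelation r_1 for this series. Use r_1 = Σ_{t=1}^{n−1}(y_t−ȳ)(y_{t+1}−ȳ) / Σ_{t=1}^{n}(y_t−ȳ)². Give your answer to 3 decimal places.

0.190

Mean ȳ = (0 + 4 − 1 + 1 − 2 − 4 − 2 − 8)/8 = -1.5000
Deviations from mean: 1.5000, 5.5000, 0.5000, 2.5000, -0.5000, -2.5000, -0.5000, -6.5000
Σ(y_t−ȳ)(y_{t+1}−ȳ) = (8.2500) + (2.7500) + (1.2500) + (-1.2500) + (1.2500) + (1.2500) + (3.2500) = 16.7500
Denominator Σ(y_t−ȳ)² = 88.0000
r_1 = 16.7500 / 88.0000 = 0.190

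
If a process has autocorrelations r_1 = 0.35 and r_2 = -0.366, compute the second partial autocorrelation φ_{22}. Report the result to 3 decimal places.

-0.557

φ_{22} = (r_2 − r_1²) / (1 − r_1²)
r_1² = (0.35)² = 0.1225
Numerator = -0.366 − 0.1225 = -0.4885; denominator = 1 − 0.1225 = 0.8775
φ_{22} = -0.4885 / 0.8775 = -0.557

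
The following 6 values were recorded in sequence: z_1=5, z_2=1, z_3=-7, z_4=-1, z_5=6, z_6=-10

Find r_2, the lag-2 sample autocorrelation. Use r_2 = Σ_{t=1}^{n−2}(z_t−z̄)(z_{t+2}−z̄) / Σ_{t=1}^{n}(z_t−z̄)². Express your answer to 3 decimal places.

Mean z̄ = (5 + 1 − 7 − 1 + 6 − 10)/6 = -1.0000
Deviations from mean: 6.0000, 2.0000, -6.0000, 0.0000, 7.0000, -9.0000
Σ(z_t−z̄)(z_{t+2}−z̄) = (-36.0000) + (0.0000) + (-42.0000) + (0.0000) = -78.0000
Denominator Σ(z_t−z̄)² = 206.0000
r_2 = -78.0000 / 206.0000 = -0.379

-0.379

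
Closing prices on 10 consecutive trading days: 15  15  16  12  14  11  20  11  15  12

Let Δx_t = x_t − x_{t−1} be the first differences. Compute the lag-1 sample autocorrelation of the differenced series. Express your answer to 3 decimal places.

-0.806

First differences Δx: 0, 1, -4, 2, -3, 9, -9, 4, -3
Mean of differences = -0.3333
Numerator Σ(Δx_t−Δx̄)(Δx_{t+1}−Δx̄) = -174.1111
Denominator Σ(Δx_t−Δx̄)² = 216.0000
r_1(Δx) = -174.1111 / 216.0000 = -0.806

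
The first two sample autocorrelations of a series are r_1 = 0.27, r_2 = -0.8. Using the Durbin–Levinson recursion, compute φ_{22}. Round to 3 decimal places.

-0.942

φ_{22} = (r_2 − r_1²) / (1 − r_1²)
r_1² = (0.27)² = 0.0729
Numerator = -0.8 − 0.0729 = -0.8729; denominator = 1 − 0.0729 = 0.9271
φ_{22} = -0.8729 / 0.9271 = -0.942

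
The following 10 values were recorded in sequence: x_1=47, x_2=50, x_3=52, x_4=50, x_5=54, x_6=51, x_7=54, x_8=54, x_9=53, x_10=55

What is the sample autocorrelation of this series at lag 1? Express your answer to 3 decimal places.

Mean x̄ = (47 + 50 + 52 + 50 + 54 + 51 + 54 + 54 + 53 + 55)/10 = 52.0000
Numerator Σ_{t=1}^{9}(x_t−x̄)(x_{t+1}−x̄) = 11.0000
Denominator Σ(x_t−x̄)² = 56.0000
r_1 = 11.0000 / 56.0000 = 0.196

0.196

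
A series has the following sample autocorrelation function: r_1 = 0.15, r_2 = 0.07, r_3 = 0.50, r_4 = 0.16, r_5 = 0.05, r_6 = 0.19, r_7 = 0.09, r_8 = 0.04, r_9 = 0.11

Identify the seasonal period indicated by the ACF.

The largest autocorrelation is r_3 = 0.50, with a weaker echo at lag 6 (0.19); the remaining lags stay at or below 0.16.
The dominant spike at lag 3 indicates a seasonal period of 3.

3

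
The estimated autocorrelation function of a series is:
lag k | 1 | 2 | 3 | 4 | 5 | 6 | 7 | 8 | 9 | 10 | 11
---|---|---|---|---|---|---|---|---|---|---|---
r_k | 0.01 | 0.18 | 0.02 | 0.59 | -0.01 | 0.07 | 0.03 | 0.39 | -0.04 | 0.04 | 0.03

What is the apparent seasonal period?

The largest autocorrelation is r_4 = 0.59, with a weaker echo at lag 8 (0.39); the remaining lags stay at or below 0.18.
The dominant spike at lag 4 indicates a seasonal period of 4.

4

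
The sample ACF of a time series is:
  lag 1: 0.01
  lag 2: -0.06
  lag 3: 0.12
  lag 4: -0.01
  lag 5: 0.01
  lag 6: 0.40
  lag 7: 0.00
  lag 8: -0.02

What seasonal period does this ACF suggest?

The largest autocorrelation is r_6 = 0.40; the remaining lags stay at or below 0.12.
The dominant spike at lag 6 indicates a seasonal period of 6.

6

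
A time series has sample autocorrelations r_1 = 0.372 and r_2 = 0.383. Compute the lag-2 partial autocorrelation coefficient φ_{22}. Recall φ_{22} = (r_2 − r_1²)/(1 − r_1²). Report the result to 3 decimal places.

φ_{22} = (r_2 − r_1²) / (1 − r_1²)
r_1² = (0.372)² = 0.138384
Numerator = 0.383 − 0.1384 = 0.2446; denominator = 1 − 0.1384 = 0.8616
φ_{22} = 0.2446 / 0.8616 = 0.284

0.284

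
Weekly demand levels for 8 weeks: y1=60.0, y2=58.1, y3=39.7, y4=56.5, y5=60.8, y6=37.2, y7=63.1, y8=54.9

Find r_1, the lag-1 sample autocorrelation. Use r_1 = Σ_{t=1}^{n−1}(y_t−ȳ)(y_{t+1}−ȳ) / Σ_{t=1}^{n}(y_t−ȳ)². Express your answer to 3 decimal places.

Mean ȳ = (60.0 + 58.1 + 39.7 + 56.5 + 60.8 + 37.2 + 63.1 + 54.9)/8 = 53.7875
Deviations from mean: 6.2125, 4.3125, -14.0875, 2.7125, 7.0125, -16.5875, 9.3125, 1.1125
Σ(y_t−ȳ)(y_{t+1}−ȳ) = (26.7914) + (-60.7523) + (-38.2123) + (19.0214) + (-116.3198) + (-154.4711) + (10.3602) = -313.5827
Denominator Σ(y_t−ȳ)² = 675.2888
r_1 = -313.5827 / 675.2888 = -0.464

-0.464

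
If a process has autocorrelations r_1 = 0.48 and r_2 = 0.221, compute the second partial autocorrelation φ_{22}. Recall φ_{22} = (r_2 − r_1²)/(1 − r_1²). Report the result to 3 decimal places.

φ_{22} = (r_2 − r_1²) / (1 − r_1²)
r_1² = (0.48)² = 0.2304
Numerator = 0.221 − 0.2304 = -0.0094; denominator = 1 − 0.2304 = 0.7696
φ_{22} = -0.0094 / 0.7696 = -0.012

-0.012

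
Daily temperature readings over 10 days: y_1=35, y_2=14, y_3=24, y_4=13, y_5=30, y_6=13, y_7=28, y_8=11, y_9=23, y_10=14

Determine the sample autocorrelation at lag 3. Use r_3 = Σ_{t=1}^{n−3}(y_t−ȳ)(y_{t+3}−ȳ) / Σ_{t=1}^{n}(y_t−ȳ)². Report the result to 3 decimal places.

-0.620

Mean ȳ = (35 + 14 + 24 + 13 + 30 + 13 + 28 + 11 + 23 + 14)/10 = 20.5000
Numerator Σ_{t=1}^{7}(y_t−ȳ)(y_{t+3}−ȳ) = -410.7500
Denominator Σ(y_t−ȳ)² = 662.5000
r_3 = -410.7500 / 662.5000 = -0.620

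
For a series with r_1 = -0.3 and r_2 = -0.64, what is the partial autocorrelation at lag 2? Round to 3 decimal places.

-0.802

φ_{22} = (r_2 − r_1²) / (1 − r_1²)
r_1² = (-0.3)² = 0.09
Numerator = -0.64 − 0.0900 = -0.7300; denominator = 1 − 0.0900 = 0.9100
φ_{22} = -0.7300 / 0.9100 = -0.802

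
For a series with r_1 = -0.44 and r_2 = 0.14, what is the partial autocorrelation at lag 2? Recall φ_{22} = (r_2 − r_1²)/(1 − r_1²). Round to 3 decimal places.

φ_{22} = (r_2 − r_1²) / (1 − r_1²)
r_1² = (-0.44)² = 0.1936
Numerator = 0.14 − 0.1936 = -0.0536; denominator = 1 − 0.1936 = 0.8064
φ_{22} = -0.0536 / 0.8064 = -0.066

-0.066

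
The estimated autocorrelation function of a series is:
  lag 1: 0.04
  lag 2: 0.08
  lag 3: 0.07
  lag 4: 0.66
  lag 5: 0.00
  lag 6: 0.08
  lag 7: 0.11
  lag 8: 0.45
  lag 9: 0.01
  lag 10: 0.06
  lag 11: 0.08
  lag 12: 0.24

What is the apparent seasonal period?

4

The largest autocorrelation is r_4 = 0.66, with weaker echoes at lags 8 (0.45) and 12 (0.24); the remaining lags stay at or below 0.11.
The dominant spike at lag 4 indicates a seasonal period of 4.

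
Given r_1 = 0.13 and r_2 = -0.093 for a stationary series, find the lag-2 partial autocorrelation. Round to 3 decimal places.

φ_{22} = (r_2 − r_1²) / (1 − r_1²)
r_1² = (0.13)² = 0.0169
Numerator = -0.093 − 0.0169 = -0.1099; denominator = 1 − 0.0169 = 0.9831
φ_{22} = -0.1099 / 0.9831 = -0.112

-0.112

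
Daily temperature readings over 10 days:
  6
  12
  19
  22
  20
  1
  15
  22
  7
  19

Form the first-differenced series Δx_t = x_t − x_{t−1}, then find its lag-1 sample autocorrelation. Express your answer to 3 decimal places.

First differences Δx: 6, 7, 3, -2, -19, 14, 7, -15, 12
Mean of differences = 1.4444
Numerator Σ(Δx_t−Δx̄)(Δx_{t+1}−Δx̄) = -352.8642
Denominator Σ(Δx_t−Δx̄)² = 1054.2222
r_1(Δx) = -352.8642 / 1054.2222 = -0.335

-0.335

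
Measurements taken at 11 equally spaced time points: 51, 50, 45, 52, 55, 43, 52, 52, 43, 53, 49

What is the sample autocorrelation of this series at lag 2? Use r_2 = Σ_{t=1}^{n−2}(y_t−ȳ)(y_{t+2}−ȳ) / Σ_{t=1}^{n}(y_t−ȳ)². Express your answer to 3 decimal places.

-0.314

Mean ȳ = (51 + 50 + 45 + 52 + 55 + 43 + 52 + 52 + 43 + 53 + 49)/11 = 49.5455
Numerator Σ_{t=1}^{9}(y_t−ȳ)(y_{t+2}−ȳ) = -53.0496
Denominator Σ(y_t−ȳ)² = 168.7273
r_2 = -53.0496 / 168.7273 = -0.314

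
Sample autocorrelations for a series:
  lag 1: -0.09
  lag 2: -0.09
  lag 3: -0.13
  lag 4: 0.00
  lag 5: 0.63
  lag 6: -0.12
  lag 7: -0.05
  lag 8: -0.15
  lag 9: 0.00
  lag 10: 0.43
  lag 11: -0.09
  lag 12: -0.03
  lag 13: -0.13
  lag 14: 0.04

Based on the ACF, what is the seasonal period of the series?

5

The largest autocorrelation is r_5 = 0.63, with a weaker echo at lag 10 (0.43); the remaining lags stay at or below 0.04.
The dominant spike at lag 5 indicates a seasonal period of 5.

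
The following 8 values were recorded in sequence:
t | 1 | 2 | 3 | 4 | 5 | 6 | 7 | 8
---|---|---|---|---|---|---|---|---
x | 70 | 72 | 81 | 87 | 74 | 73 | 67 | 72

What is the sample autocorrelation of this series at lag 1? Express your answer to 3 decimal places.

Mean x̄ = (70 + 72 + 81 + 87 + 74 + 73 + 67 + 72)/8 = 74.5000
Numerator Σ_{t=1}^{7}(x_t−x̄)(x_{t+1}−x̄) = 100.7500
Denominator Σ(x_t−x̄)² = 290.0000
r_1 = 100.7500 / 290.0000 = 0.347

0.347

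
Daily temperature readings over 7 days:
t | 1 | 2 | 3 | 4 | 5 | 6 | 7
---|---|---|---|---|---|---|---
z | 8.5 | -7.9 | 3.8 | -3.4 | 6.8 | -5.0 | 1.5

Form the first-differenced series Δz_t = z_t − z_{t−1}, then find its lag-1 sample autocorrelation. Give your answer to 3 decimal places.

First differences Δz: -16.4, 11.7, -7.2, 10.2, -11.8, 6.5
Mean of differences = -1.1667
Numerator Σ(Δz_t−Δz̄)(Δz_{t+1}−Δz̄) = -544.5978
Denominator Σ(Δz_t−Δz̄)² = 735.0533
r_1(Δz) = -544.5978 / 735.0533 = -0.741

-0.741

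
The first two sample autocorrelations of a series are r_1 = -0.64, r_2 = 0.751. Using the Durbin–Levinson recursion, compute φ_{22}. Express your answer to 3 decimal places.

φ_{22} = (r_2 − r_1²) / (1 − r_1²)
r_1² = (-0.64)² = 0.4096
Numerator = 0.751 − 0.4096 = 0.3414; denominator = 1 − 0.4096 = 0.5904
φ_{22} = 0.3414 / 0.5904 = 0.578

0.578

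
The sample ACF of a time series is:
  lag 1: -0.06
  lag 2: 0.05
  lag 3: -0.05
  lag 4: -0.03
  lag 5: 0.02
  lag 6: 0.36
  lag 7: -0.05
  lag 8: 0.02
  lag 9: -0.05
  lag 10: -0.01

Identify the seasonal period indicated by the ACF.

6

The largest autocorrelation is r_6 = 0.36; the remaining lags stay at or below 0.05.
The dominant spike at lag 6 indicates a seasonal period of 6.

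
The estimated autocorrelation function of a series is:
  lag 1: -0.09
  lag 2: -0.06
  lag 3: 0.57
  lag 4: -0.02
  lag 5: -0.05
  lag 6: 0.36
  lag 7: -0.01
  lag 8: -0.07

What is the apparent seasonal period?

The largest autocorrelation is r_3 = 0.57, with a weaker echo at lag 6 (0.36); the remaining lags stay at or below -0.01.
The dominant spike at lag 3 indicates a seasonal period of 3.

3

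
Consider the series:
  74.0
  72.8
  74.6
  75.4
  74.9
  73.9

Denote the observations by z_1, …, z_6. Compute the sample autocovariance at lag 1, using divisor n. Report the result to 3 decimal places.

0.128

Mean z̄ = (74.0 + 72.8 + 74.6 + 75.4 + 74.9 + 73.9)/6 = 74.2667
Deviations: -0.2667, -1.4667, 0.3333, 1.1333, 0.6333, -0.3667
Σ_{t=1}^{5}(z_t−z̄)(z_{t+1}−z̄) = 0.7656
γ_1 = 0.7656 / 6 = 0.128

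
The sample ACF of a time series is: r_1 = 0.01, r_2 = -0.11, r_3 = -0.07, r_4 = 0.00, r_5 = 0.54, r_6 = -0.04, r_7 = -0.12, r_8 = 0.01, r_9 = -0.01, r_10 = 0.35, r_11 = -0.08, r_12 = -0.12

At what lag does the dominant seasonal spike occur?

The largest autocorrelation is r_5 = 0.54, with a weaker echo at lag 10 (0.35); the remaining lags stay at or below 0.01.
The dominant spike at lag 5 indicates a seasonal period of 5.

5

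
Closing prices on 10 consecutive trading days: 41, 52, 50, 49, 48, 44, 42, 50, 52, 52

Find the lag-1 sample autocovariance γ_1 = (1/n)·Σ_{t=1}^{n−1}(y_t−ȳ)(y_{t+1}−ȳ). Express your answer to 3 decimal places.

Mean ȳ = (41 + 52 + 50 + 49 + 48 + 44 + 42 + 50 + 52 + 52)/10 = 48.0000
Σ_{t=1}^{9}(y_t−ȳ)(y_{t+1}−ȳ) = 18.0000
γ_1 = 18.0000 / 10 = 1.800

1.800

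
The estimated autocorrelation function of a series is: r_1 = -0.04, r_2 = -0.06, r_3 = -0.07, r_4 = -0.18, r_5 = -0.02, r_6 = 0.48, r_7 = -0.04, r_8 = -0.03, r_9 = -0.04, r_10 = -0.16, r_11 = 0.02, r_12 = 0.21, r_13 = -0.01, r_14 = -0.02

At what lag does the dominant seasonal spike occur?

6

The largest autocorrelation is r_6 = 0.48, with a weaker echo at lag 12 (0.21); the remaining lags stay at or below 0.02.
The dominant spike at lag 6 indicates a seasonal period of 6.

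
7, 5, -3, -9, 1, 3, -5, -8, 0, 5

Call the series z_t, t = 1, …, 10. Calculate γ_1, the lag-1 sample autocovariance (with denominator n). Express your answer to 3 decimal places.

5.944

Mean z̄ = (7 + 5 − 3 − 9 + 1 + 3 − 5 − 8 + 0 + 5)/10 = -0.4000
Σ_{t=1}^{9}(z_t−z̄)(z_{t+1}−z̄) = 59.4400
γ_1 = 59.4400 / 10 = 5.944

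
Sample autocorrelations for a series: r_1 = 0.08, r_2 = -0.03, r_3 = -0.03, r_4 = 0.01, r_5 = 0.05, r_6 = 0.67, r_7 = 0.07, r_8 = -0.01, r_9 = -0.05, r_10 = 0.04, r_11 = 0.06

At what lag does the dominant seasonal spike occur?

The largest autocorrelation is r_6 = 0.67; the remaining lags stay at or below 0.08.
The dominant spike at lag 6 indicates a seasonal period of 6.

6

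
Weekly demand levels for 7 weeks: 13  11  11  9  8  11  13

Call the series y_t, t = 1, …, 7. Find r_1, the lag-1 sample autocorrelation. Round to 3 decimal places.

Mean ȳ = (13 + 11 + 11 + 9 + 8 + 11 + 13)/7 = 10.8571
Deviations from mean: 2.1429, 0.1429, 0.1429, -1.8571, -2.8571, 0.1429, 2.1429
Numerator Σ_{t=1}^{6}(y_t−ȳ)(y_{t+1}−ȳ) = 5.2653
Denominator Σ(y_t−ȳ)² = 20.8571
r_1 = 5.2653 / 20.8571 = 0.252

0.252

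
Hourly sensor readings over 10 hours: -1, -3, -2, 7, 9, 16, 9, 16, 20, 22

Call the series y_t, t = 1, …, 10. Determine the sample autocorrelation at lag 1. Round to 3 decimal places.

Mean ȳ = (-1 − 3 − 2 + 7 + 9 + 16 + 9 + 16 + 20 + 22)/10 = 9.3000
Numerator Σ_{t=1}^{9}(y_t−ȳ)(y_{t+1}−ȳ) = 493.9100
Denominator Σ(y_t−ȳ)² = 756.1000
r_1 = 493.9100 / 756.1000 = 0.653

0.653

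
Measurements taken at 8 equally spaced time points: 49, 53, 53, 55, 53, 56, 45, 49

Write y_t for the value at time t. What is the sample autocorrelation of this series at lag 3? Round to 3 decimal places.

Mean ȳ = (49 + 53 + 53 + 55 + 53 + 56 + 45 + 49)/8 = 51.6250
Σ(y_t−ȳ)(y_{t+3}−ȳ) = (-8.8594) + (1.8906) + (6.0156) + (-22.3594) + (-3.6094) = -26.9219
Denominator Σ(y_t−ȳ)² = 93.8750
r_3 = -26.9219 / 93.8750 = -0.287

-0.287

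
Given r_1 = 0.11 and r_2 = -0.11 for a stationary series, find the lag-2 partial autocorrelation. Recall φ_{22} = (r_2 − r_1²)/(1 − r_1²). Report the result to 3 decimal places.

-0.124

φ_{22} = (r_2 − r_1²) / (1 − r_1²)
r_1² = (0.11)² = 0.0121
Numerator = -0.11 − 0.0121 = -0.1221; denominator = 1 − 0.0121 = 0.9879
φ_{22} = -0.1221 / 0.9879 = -0.124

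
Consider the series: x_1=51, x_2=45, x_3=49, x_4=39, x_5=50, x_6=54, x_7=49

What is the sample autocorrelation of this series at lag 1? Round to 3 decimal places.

-0.146

Mean x̄ = (51 + 45 + 49 + 39 + 50 + 54 + 49)/7 = 48.1429
Σ(x_t−x̄)(x_{t+1}−x̄) = (-8.9796) + (-2.6939) + (-7.8367) + (-16.9796) + (10.8776) + (5.0204) = -20.5918
Denominator Σ(x_t−x̄)² = 140.8571
r_1 = -20.5918 / 140.8571 = -0.146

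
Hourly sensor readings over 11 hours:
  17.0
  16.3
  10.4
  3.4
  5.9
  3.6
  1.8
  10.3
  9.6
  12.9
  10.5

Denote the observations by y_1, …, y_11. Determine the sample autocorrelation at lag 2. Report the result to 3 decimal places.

Mean ȳ = (17.0 + 16.3 + 10.4 + 3.4 + 5.9 + 3.6 + 1.8 + 10.3 + 9.6 + 12.9 + 10.5)/11 = 9.2455
Numerator Σ_{t=1}^{9}(y_t−ȳ)(y_{t+2}−ȳ) = 17.4677
Denominator Σ(y_t−ȳ)² = 260.0673
r_2 = 17.4677 / 260.0673 = 0.067

0.067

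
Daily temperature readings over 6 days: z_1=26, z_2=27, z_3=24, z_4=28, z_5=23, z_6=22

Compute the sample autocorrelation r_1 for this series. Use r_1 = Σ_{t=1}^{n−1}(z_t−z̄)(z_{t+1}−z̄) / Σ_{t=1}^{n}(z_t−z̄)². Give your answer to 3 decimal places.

-0.107

Mean z̄ = (26 + 27 + 24 + 28 + 23 + 22)/6 = 25.0000
Deviations from mean: 1.0000, 2.0000, -1.0000, 3.0000, -2.0000, -3.0000
Numerator Σ_{t=1}^{5}(z_t−z̄)(z_{t+1}−z̄) = -3.0000
Denominator Σ(z_t−z̄)² = 28.0000
r_1 = -3.0000 / 28.0000 = -0.107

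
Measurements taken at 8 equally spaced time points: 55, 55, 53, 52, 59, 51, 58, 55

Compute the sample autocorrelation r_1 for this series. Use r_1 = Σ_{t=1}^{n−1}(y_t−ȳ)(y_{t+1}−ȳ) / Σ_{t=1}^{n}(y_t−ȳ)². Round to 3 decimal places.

Mean ȳ = (55 + 55 + 53 + 52 + 59 + 51 + 58 + 55)/8 = 54.7500
Deviations from mean: 0.2500, 0.2500, -1.7500, -2.7500, 4.2500, -3.7500, 3.2500, 0.2500
Σ(y_t−ȳ)(y_{t+1}−ȳ) = (0.0625) + (-0.4375) + (4.8125) + (-11.6875) + (-15.9375) + (-12.1875) + (0.8125) = -34.5625
Denominator Σ(y_t−ȳ)² = 53.5000
r_1 = -34.5625 / 53.5000 = -0.646

-0.646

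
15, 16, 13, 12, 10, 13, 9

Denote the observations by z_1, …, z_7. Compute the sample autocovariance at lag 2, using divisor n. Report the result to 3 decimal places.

0.988

Mean z̄ = (15 + 16 + 13 + 12 + 10 + 13 + 9)/7 = 12.5714
Deviations: 2.4286, 3.4286, 0.4286, -0.5714, -2.5714, 0.4286, -3.5714
Σ_{t=1}^{5}(z_t−z̄)(z_{t+2}−z̄) = 6.9184
γ_2 = 6.9184 / 7 = 0.988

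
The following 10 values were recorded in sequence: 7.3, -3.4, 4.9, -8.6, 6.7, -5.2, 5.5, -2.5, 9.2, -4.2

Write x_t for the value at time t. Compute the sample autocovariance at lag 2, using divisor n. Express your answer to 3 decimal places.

Mean x̄ = (7.3 − 3.4 + 4.9 − 8.6 + 6.7 − 5.2 + 5.5 − 2.5 + 9.2 − 4.2)/10 = 0.9700
Σ_{t=1}^{8}(x_t−x̄)(x_{t+2}−x̄) = 250.8522
γ_2 = 250.8522 / 10 = 25.085

25.085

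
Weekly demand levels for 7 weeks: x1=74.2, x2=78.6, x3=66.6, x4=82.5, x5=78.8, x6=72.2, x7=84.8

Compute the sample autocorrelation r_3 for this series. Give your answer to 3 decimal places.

Mean x̄ = (74.2 + 78.6 + 66.6 + 82.5 + 78.8 + 72.2 + 84.8)/7 = 76.8143
Deviations from mean: -2.6143, 1.7857, -10.2143, 5.6857, 1.9857, -4.6143, 7.9857
Σ(x_t−x̄)(x_{t+3}−x̄) = (-14.8641) + (3.5459) + (47.1316) + (45.4045) = 81.2180
Denominator Σ(x_t−x̄)² = 235.6886
r_3 = 81.2180 / 235.6886 = 0.345

0.345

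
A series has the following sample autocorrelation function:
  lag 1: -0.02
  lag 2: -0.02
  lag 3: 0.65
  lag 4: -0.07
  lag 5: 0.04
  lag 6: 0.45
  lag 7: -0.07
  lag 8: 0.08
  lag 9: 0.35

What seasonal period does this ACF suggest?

The largest autocorrelation is r_3 = 0.65, with weaker echoes at lags 6 (0.45) and 9 (0.35); the remaining lags stay at or below 0.08.
The dominant spike at lag 3 indicates a seasonal period of 3.

3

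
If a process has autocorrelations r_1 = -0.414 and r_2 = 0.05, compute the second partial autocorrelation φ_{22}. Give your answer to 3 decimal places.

-0.147

φ_{22} = (r_2 − r_1²) / (1 − r_1²)
r_1² = (-0.414)² = 0.171396
Numerator = 0.05 − 0.1714 = -0.1214; denominator = 1 − 0.1714 = 0.8286
φ_{22} = -0.1214 / 0.8286 = -0.147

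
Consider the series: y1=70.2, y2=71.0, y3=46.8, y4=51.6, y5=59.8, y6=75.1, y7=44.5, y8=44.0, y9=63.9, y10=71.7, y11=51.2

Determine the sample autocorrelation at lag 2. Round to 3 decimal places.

Mean ȳ = (70.2 + 71.0 + 46.8 + 51.6 + 59.8 + 75.1 + 44.5 + 44.0 + 63.9 + 71.7 + 51.2)/11 = 59.0727
Numerator Σ_{t=1}^{9}(y_t−ȳ)(y_{t+2}−ȳ) = -905.2351
Denominator Σ(y_t−ȳ)² = 1414.2218
r_2 = -905.2351 / 1414.2218 = -0.640

-0.640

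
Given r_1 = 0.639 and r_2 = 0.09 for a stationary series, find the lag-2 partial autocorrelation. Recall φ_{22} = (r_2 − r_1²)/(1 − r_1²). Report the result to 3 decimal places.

-0.538

φ_{22} = (r_2 − r_1²) / (1 − r_1²)
r_1² = (0.639)² = 0.408321
Numerator = 0.09 − 0.4083 = -0.3183; denominator = 1 − 0.4083 = 0.5917
φ_{22} = -0.3183 / 0.5917 = -0.538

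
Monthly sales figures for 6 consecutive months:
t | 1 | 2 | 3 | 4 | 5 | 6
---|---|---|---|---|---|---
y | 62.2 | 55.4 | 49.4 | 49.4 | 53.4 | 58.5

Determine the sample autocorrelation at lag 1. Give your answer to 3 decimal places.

0.246

Mean ȳ = (62.2 + 55.4 + 49.4 + 49.4 + 53.4 + 58.5)/6 = 54.7167
Σ(y_t−ȳ)(y_{t+1}−ȳ) = (5.1136) + (-3.6331) + (28.2669) + (7.0003) + (-4.9814) = 31.7664
Denominator Σ(y_t−ȳ)² = 129.0483
r_1 = 31.7664 / 129.0483 = 0.246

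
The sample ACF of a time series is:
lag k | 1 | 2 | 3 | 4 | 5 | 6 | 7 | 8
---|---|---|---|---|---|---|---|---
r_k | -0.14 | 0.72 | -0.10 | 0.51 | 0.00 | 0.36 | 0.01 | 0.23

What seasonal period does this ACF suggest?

2

The largest autocorrelation is r_2 = 0.72, with weaker echoes at lags 4 (0.51), 6 (0.36) and 8 (0.23); the remaining lags stay at or below 0.01.
The dominant spike at lag 2 indicates a seasonal period of 2.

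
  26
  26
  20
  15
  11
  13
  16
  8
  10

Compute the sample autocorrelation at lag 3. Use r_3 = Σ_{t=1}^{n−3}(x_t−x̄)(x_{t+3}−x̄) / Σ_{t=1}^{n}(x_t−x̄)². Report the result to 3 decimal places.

Mean x̄ = (26 + 26 + 20 + 15 + 11 + 13 + 16 + 8 + 10)/9 = 16.1111
Σ(x_t−x̄)(x_{t+3}−x̄) = (-10.9877) + (-50.5432) + (-12.0988) + (0.1235) + (41.4568) + (19.0123) = -13.0370
Denominator Σ(x_t−x̄)² = 350.8889
r_3 = -13.0370 / 350.8889 = -0.037

-0.037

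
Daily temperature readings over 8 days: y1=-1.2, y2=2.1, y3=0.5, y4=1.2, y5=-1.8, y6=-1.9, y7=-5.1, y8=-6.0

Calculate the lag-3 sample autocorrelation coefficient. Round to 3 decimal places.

Mean ȳ = (-1.2 + 2.1 + 0.5 + 1.2 − 1.8 − 1.9 − 5.1 − 6.0)/8 = -1.5250
Deviations from mean: 0.3250, 3.6250, 2.0250, 2.7250, -0.2750, -0.3750, -3.5750, -4.4750
Numerator Σ_{t=1}^{5}(y_t−ȳ)(y_{t+3}−ȳ) = -9.3819
Denominator Σ(y_t−ȳ)² = 57.7950
r_3 = -9.3819 / 57.7950 = -0.162

-0.162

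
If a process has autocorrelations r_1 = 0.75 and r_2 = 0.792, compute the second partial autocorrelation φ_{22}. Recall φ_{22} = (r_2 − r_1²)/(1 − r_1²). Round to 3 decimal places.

φ_{22} = (r_2 − r_1²) / (1 − r_1²)
r_1² = (0.75)² = 0.5625
Numerator = 0.792 − 0.5625 = 0.2295; denominator = 1 − 0.5625 = 0.4375
φ_{22} = 0.2295 / 0.4375 = 0.525

0.525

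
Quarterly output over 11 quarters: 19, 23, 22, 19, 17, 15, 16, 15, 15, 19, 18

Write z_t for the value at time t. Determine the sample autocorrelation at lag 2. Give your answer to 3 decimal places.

Mean z̄ = (19 + 23 + 22 + 19 + 17 + 15 + 16 + 15 + 15 + 19 + 18)/11 = 18.0000
Numerator Σ_{t=1}^{9}(z_t−z̄)(z_{t+2}−z̄) = 16.0000
Denominator Σ(z_t−z̄)² = 76.0000
r_2 = 16.0000 / 76.0000 = 0.211

0.211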